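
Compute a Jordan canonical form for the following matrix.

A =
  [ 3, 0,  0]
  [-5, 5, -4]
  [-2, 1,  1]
J_3(3)

The characteristic polynomial is
  det(x·I − A) = x^3 - 9*x^2 + 27*x - 27 = (x - 3)^3

Eigenvalues and multiplicities (the geometric multiplicity of λ is n − rank(A − λI), which equals the number of Jordan blocks for λ):
  λ = 3: algebraic multiplicity = 3, geometric multiplicity = 1

Determining the block sizes for each eigenvalue:
  λ = 3: one block (gm = 1), so the single block has size am = 3 → block sizes [3]

Assembling the blocks gives a Jordan form
J =
  [3, 1, 0]
  [0, 3, 1]
  [0, 0, 3]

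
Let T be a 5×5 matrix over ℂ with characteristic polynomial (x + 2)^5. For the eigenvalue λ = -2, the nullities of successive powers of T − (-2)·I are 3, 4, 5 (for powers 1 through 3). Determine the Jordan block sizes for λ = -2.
Block sizes for λ = -2: [3, 1, 1]

From the dimensions of kernels of powers, the number of Jordan blocks of size at least j is d_j − d_{j−1} where d_j = dim ker(N^j) (with d_0 = 0). Computing the differences gives [3, 1, 1].
The number of blocks of size exactly k is (#blocks of size ≥ k) − (#blocks of size ≥ k + 1), so the partition is: 2 block(s) of size 1, 1 block(s) of size 3.
In nonincreasing order the block sizes are [3, 1, 1].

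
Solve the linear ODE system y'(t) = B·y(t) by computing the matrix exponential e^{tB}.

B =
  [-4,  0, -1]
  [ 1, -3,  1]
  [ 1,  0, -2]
e^{tB} =
  [-t*exp(-3*t) + exp(-3*t), 0, -t*exp(-3*t)]
  [t*exp(-3*t), exp(-3*t), t*exp(-3*t)]
  [t*exp(-3*t), 0, t*exp(-3*t) + exp(-3*t)]

Strategy: write B = P · J · P⁻¹ where J is a Jordan canonical form, so e^{tB} = P · e^{tJ} · P⁻¹, and e^{tJ} can be computed block-by-block.

B has Jordan form
J =
  [-3,  1,  0]
  [ 0, -3,  0]
  [ 0,  0, -3]
(up to reordering of blocks).

Per-block formulas:
  For a 2×2 Jordan block J_2(-3): exp(t · J_2(-3)) = e^(-3t)·(I + t·N), where N is the 2×2 nilpotent shift.
  For a 1×1 block at λ = -3: exp(t · [-3]) = [e^(-3t)].

After assembling e^{tJ} and conjugating by P, we get:

e^{tB} =
  [-t*exp(-3*t) + exp(-3*t), 0, -t*exp(-3*t)]
  [t*exp(-3*t), exp(-3*t), t*exp(-3*t)]
  [t*exp(-3*t), 0, t*exp(-3*t) + exp(-3*t)]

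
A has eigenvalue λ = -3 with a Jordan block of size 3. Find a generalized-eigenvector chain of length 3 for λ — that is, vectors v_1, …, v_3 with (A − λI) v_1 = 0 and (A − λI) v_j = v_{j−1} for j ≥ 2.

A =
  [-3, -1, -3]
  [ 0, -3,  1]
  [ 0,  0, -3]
A Jordan chain for λ = -3 of length 3:
v_1 = (-1, 0, 0)ᵀ
v_2 = (-3, 1, 0)ᵀ
v_3 = (0, 0, 1)ᵀ

Let N = A − (-3)·I. We want v_3 with N^3 v_3 = 0 but N^2 v_3 ≠ 0; then v_{j-1} := N · v_j for j = 3, …, 2.

Pick v_3 = (0, 0, 1)ᵀ.
Then v_2 = N · v_3 = (-3, 1, 0)ᵀ.
Then v_1 = N · v_2 = (-1, 0, 0)ᵀ.

Sanity check: (A − (-3)·I) v_1 = (0, 0, 0)ᵀ = 0. ✓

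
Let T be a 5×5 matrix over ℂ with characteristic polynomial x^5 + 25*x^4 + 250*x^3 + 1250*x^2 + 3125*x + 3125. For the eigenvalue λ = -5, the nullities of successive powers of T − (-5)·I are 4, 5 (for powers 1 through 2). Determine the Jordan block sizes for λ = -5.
Block sizes for λ = -5: [2, 1, 1, 1]

From the dimensions of kernels of powers, the number of Jordan blocks of size at least j is d_j − d_{j−1} where d_j = dim ker(N^j) (with d_0 = 0). Computing the differences gives [4, 1].
The number of blocks of size exactly k is (#blocks of size ≥ k) − (#blocks of size ≥ k + 1), so the partition is: 3 block(s) of size 1, 1 block(s) of size 2.
In nonincreasing order the block sizes are [2, 1, 1, 1].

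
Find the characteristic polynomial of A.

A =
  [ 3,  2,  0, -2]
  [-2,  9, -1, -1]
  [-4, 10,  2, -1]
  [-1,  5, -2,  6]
x^4 - 20*x^3 + 150*x^2 - 500*x + 625

Expanding det(x·I − A) (e.g. by cofactor expansion or by noting that A is similar to its Jordan form J, which has the same characteristic polynomial as A) gives
  χ_A(x) = x^4 - 20*x^3 + 150*x^2 - 500*x + 625
which factors as (x - 5)^4. The eigenvalues (with algebraic multiplicities) are λ = 5 with multiplicity 4.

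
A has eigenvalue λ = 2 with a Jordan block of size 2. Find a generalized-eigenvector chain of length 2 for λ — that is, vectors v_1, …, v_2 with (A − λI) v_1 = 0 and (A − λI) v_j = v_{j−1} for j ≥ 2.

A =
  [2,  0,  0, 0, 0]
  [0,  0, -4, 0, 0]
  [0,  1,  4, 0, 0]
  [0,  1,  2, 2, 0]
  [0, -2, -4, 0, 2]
A Jordan chain for λ = 2 of length 2:
v_1 = (0, -2, 1, 1, -2)ᵀ
v_2 = (0, 1, 0, 0, 0)ᵀ

Let N = A − (2)·I. We want v_2 with N^2 v_2 = 0 but N^1 v_2 ≠ 0; then v_{j-1} := N · v_j for j = 2, …, 2.

Pick v_2 = (0, 1, 0, 0, 0)ᵀ.
Then v_1 = N · v_2 = (0, -2, 1, 1, -2)ᵀ.

Sanity check: (A − (2)·I) v_1 = (0, 0, 0, 0, 0)ᵀ = 0. ✓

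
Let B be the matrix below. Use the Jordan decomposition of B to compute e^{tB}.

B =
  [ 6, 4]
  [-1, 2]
e^{tB} =
  [2*t*exp(4*t) + exp(4*t), 4*t*exp(4*t)]
  [-t*exp(4*t), -2*t*exp(4*t) + exp(4*t)]

Strategy: write B = P · J · P⁻¹ where J is a Jordan canonical form, so e^{tB} = P · e^{tJ} · P⁻¹, and e^{tJ} can be computed block-by-block.

B has Jordan form
J =
  [4, 1]
  [0, 4]
(up to reordering of blocks).

Per-block formulas:
  For a 2×2 Jordan block J_2(4): exp(t · J_2(4)) = e^(4t)·(I + t·N), where N is the 2×2 nilpotent shift.

After assembling e^{tJ} and conjugating by P, we get:

e^{tB} =
  [2*t*exp(4*t) + exp(4*t), 4*t*exp(4*t)]
  [-t*exp(4*t), -2*t*exp(4*t) + exp(4*t)]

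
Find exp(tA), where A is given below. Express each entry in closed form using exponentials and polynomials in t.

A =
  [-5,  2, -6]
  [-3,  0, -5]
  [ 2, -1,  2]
e^{tA} =
  [-t^2*exp(-t) - 4*t*exp(-t) + exp(-t), 2*t*exp(-t), -2*t^2*exp(-t) - 6*t*exp(-t)]
  [-t^2*exp(-t)/2 - 3*t*exp(-t), t*exp(-t) + exp(-t), -t^2*exp(-t) - 5*t*exp(-t)]
  [t^2*exp(-t)/2 + 2*t*exp(-t), -t*exp(-t), t^2*exp(-t) + 3*t*exp(-t) + exp(-t)]

Strategy: write A = P · J · P⁻¹ where J is a Jordan canonical form, so e^{tA} = P · e^{tJ} · P⁻¹, and e^{tJ} can be computed block-by-block.

A has Jordan form
J =
  [-1,  1,  0]
  [ 0, -1,  1]
  [ 0,  0, -1]
(up to reordering of blocks).

Per-block formulas:
  For a 3×3 Jordan block J_3(-1): exp(t · J_3(-1)) = e^(-1t)·(I + t·N + (t^2/2)·N^2), where N is the 3×3 nilpotent shift.

After assembling e^{tJ} and conjugating by P, we get:

e^{tA} =
  [-t^2*exp(-t) - 4*t*exp(-t) + exp(-t), 2*t*exp(-t), -2*t^2*exp(-t) - 6*t*exp(-t)]
  [-t^2*exp(-t)/2 - 3*t*exp(-t), t*exp(-t) + exp(-t), -t^2*exp(-t) - 5*t*exp(-t)]
  [t^2*exp(-t)/2 + 2*t*exp(-t), -t*exp(-t), t^2*exp(-t) + 3*t*exp(-t) + exp(-t)]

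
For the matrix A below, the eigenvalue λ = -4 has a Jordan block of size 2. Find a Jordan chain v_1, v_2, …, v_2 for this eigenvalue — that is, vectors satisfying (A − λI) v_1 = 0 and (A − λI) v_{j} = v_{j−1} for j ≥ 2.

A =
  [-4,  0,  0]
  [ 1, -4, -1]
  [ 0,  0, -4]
A Jordan chain for λ = -4 of length 2:
v_1 = (0, 1, 0)ᵀ
v_2 = (1, 0, 0)ᵀ

Let N = A − (-4)·I. We want v_2 with N^2 v_2 = 0 but N^1 v_2 ≠ 0; then v_{j-1} := N · v_j for j = 2, …, 2.

Pick v_2 = (1, 0, 0)ᵀ.
Then v_1 = N · v_2 = (0, 1, 0)ᵀ.

Sanity check: (A − (-4)·I) v_1 = (0, 0, 0)ᵀ = 0. ✓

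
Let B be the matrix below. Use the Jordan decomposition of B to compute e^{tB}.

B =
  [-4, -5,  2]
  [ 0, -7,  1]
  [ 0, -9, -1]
e^{tB} =
  [exp(-4*t), -3*t^2*exp(-4*t)/2 - 5*t*exp(-4*t), t^2*exp(-4*t)/2 + 2*t*exp(-4*t)]
  [0, -3*t*exp(-4*t) + exp(-4*t), t*exp(-4*t)]
  [0, -9*t*exp(-4*t), 3*t*exp(-4*t) + exp(-4*t)]

Strategy: write B = P · J · P⁻¹ where J is a Jordan canonical form, so e^{tB} = P · e^{tJ} · P⁻¹, and e^{tJ} can be computed block-by-block.

B has Jordan form
J =
  [-4,  1,  0]
  [ 0, -4,  1]
  [ 0,  0, -4]
(up to reordering of blocks).

Per-block formulas:
  For a 3×3 Jordan block J_3(-4): exp(t · J_3(-4)) = e^(-4t)·(I + t·N + (t^2/2)·N^2), where N is the 3×3 nilpotent shift.

After assembling e^{tJ} and conjugating by P, we get:

e^{tB} =
  [exp(-4*t), -3*t^2*exp(-4*t)/2 - 5*t*exp(-4*t), t^2*exp(-4*t)/2 + 2*t*exp(-4*t)]
  [0, -3*t*exp(-4*t) + exp(-4*t), t*exp(-4*t)]
  [0, -9*t*exp(-4*t), 3*t*exp(-4*t) + exp(-4*t)]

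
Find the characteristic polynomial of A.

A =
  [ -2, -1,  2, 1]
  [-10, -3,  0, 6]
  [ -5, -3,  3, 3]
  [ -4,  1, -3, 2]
x^4 - 6*x^2 - 8*x - 3

Expanding det(x·I − A) (e.g. by cofactor expansion or by noting that A is similar to its Jordan form J, which has the same characteristic polynomial as A) gives
  χ_A(x) = x^4 - 6*x^2 - 8*x - 3
which factors as (x - 3)*(x + 1)^3. The eigenvalues (with algebraic multiplicities) are λ = -1 with multiplicity 3, λ = 3 with multiplicity 1.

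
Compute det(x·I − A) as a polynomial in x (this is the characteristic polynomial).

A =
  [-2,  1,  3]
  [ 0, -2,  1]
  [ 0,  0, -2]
x^3 + 6*x^2 + 12*x + 8

Expanding det(x·I − A) (e.g. by cofactor expansion or by noting that A is similar to its Jordan form J, which has the same characteristic polynomial as A) gives
  χ_A(x) = x^3 + 6*x^2 + 12*x + 8
which factors as (x + 2)^3. The eigenvalues (with algebraic multiplicities) are λ = -2 with multiplicity 3.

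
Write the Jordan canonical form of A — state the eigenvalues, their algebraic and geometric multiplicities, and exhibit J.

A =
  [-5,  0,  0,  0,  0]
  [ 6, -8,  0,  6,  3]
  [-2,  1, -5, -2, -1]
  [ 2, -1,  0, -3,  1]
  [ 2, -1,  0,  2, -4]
J_2(-5) ⊕ J_1(-5) ⊕ J_1(-5) ⊕ J_1(-5)

The characteristic polynomial is
  det(x·I − A) = x^5 + 25*x^4 + 250*x^3 + 1250*x^2 + 3125*x + 3125 = (x + 5)^5

Eigenvalues and multiplicities (the geometric multiplicity of λ is n − rank(A − λI), which equals the number of Jordan blocks for λ):
  λ = -5: algebraic multiplicity = 5, geometric multiplicity = 4

Determining the block sizes for each eigenvalue:
  λ = -5: 4 blocks summing to 5 forces exactly one block of size 2 and the rest size 1 → block sizes [2, 1, 1, 1]

Assembling the blocks gives a Jordan form
J =
  [-5,  1,  0,  0,  0]
  [ 0, -5,  0,  0,  0]
  [ 0,  0, -5,  0,  0]
  [ 0,  0,  0, -5,  0]
  [ 0,  0,  0,  0, -5]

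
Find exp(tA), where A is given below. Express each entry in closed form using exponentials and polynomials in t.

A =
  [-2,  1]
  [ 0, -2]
e^{tA} =
  [exp(-2*t), t*exp(-2*t)]
  [0, exp(-2*t)]

Strategy: write A = P · J · P⁻¹ where J is a Jordan canonical form, so e^{tA} = P · e^{tJ} · P⁻¹, and e^{tJ} can be computed block-by-block.

A has Jordan form
J =
  [-2,  1]
  [ 0, -2]
(up to reordering of blocks).

Per-block formulas:
  For a 2×2 Jordan block J_2(-2): exp(t · J_2(-2)) = e^(-2t)·(I + t·N), where N is the 2×2 nilpotent shift.

After assembling e^{tJ} and conjugating by P, we get:

e^{tA} =
  [exp(-2*t), t*exp(-2*t)]
  [0, exp(-2*t)]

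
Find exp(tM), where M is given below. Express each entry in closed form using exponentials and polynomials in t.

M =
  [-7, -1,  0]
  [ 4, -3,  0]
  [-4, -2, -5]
e^{tM} =
  [-2*t*exp(-5*t) + exp(-5*t), -t*exp(-5*t), 0]
  [4*t*exp(-5*t), 2*t*exp(-5*t) + exp(-5*t), 0]
  [-4*t*exp(-5*t), -2*t*exp(-5*t), exp(-5*t)]

Strategy: write M = P · J · P⁻¹ where J is a Jordan canonical form, so e^{tM} = P · e^{tJ} · P⁻¹, and e^{tJ} can be computed block-by-block.

M has Jordan form
J =
  [-5,  1,  0]
  [ 0, -5,  0]
  [ 0,  0, -5]
(up to reordering of blocks).

Per-block formulas:
  For a 2×2 Jordan block J_2(-5): exp(t · J_2(-5)) = e^(-5t)·(I + t·N), where N is the 2×2 nilpotent shift.
  For a 1×1 block at λ = -5: exp(t · [-5]) = [e^(-5t)].

After assembling e^{tJ} and conjugating by P, we get:

e^{tM} =
  [-2*t*exp(-5*t) + exp(-5*t), -t*exp(-5*t), 0]
  [4*t*exp(-5*t), 2*t*exp(-5*t) + exp(-5*t), 0]
  [-4*t*exp(-5*t), -2*t*exp(-5*t), exp(-5*t)]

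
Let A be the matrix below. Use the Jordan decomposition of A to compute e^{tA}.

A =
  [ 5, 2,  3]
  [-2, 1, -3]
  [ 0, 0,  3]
e^{tA} =
  [2*t*exp(3*t) + exp(3*t), 2*t*exp(3*t), 3*t*exp(3*t)]
  [-2*t*exp(3*t), -2*t*exp(3*t) + exp(3*t), -3*t*exp(3*t)]
  [0, 0, exp(3*t)]

Strategy: write A = P · J · P⁻¹ where J is a Jordan canonical form, so e^{tA} = P · e^{tJ} · P⁻¹, and e^{tJ} can be computed block-by-block.

A has Jordan form
J =
  [3, 1, 0]
  [0, 3, 0]
  [0, 0, 3]
(up to reordering of blocks).

Per-block formulas:
  For a 1×1 block at λ = 3: exp(t · [3]) = [e^(3t)].
  For a 2×2 Jordan block J_2(3): exp(t · J_2(3)) = e^(3t)·(I + t·N), where N is the 2×2 nilpotent shift.

After assembling e^{tJ} and conjugating by P, we get:

e^{tA} =
  [2*t*exp(3*t) + exp(3*t), 2*t*exp(3*t), 3*t*exp(3*t)]
  [-2*t*exp(3*t), -2*t*exp(3*t) + exp(3*t), -3*t*exp(3*t)]
  [0, 0, exp(3*t)]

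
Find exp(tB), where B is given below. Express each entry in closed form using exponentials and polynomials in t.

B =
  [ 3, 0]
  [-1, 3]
e^{tB} =
  [exp(3*t), 0]
  [-t*exp(3*t), exp(3*t)]

Strategy: write B = P · J · P⁻¹ where J is a Jordan canonical form, so e^{tB} = P · e^{tJ} · P⁻¹, and e^{tJ} can be computed block-by-block.

B has Jordan form
J =
  [3, 1]
  [0, 3]
(up to reordering of blocks).

Per-block formulas:
  For a 2×2 Jordan block J_2(3): exp(t · J_2(3)) = e^(3t)·(I + t·N), where N is the 2×2 nilpotent shift.

After assembling e^{tJ} and conjugating by P, we get:

e^{tB} =
  [exp(3*t), 0]
  [-t*exp(3*t), exp(3*t)]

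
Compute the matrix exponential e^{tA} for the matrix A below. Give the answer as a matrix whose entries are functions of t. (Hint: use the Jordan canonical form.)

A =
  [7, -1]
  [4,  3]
e^{tA} =
  [2*t*exp(5*t) + exp(5*t), -t*exp(5*t)]
  [4*t*exp(5*t), -2*t*exp(5*t) + exp(5*t)]

Strategy: write A = P · J · P⁻¹ where J is a Jordan canonical form, so e^{tA} = P · e^{tJ} · P⁻¹, and e^{tJ} can be computed block-by-block.

A has Jordan form
J =
  [5, 1]
  [0, 5]
(up to reordering of blocks).

Per-block formulas:
  For a 2×2 Jordan block J_2(5): exp(t · J_2(5)) = e^(5t)·(I + t·N), where N is the 2×2 nilpotent shift.

After assembling e^{tJ} and conjugating by P, we get:

e^{tA} =
  [2*t*exp(5*t) + exp(5*t), -t*exp(5*t)]
  [4*t*exp(5*t), -2*t*exp(5*t) + exp(5*t)]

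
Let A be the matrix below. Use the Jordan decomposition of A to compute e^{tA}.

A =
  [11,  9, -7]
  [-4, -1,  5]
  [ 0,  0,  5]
e^{tA} =
  [6*t*exp(5*t) + exp(5*t), 9*t*exp(5*t), 3*t^2*exp(5*t)/2 - 7*t*exp(5*t)]
  [-4*t*exp(5*t), -6*t*exp(5*t) + exp(5*t), -t^2*exp(5*t) + 5*t*exp(5*t)]
  [0, 0, exp(5*t)]

Strategy: write A = P · J · P⁻¹ where J is a Jordan canonical form, so e^{tA} = P · e^{tJ} · P⁻¹, and e^{tJ} can be computed block-by-block.

A has Jordan form
J =
  [5, 1, 0]
  [0, 5, 1]
  [0, 0, 5]
(up to reordering of blocks).

Per-block formulas:
  For a 3×3 Jordan block J_3(5): exp(t · J_3(5)) = e^(5t)·(I + t·N + (t^2/2)·N^2), where N is the 3×3 nilpotent shift.

After assembling e^{tJ} and conjugating by P, we get:

e^{tA} =
  [6*t*exp(5*t) + exp(5*t), 9*t*exp(5*t), 3*t^2*exp(5*t)/2 - 7*t*exp(5*t)]
  [-4*t*exp(5*t), -6*t*exp(5*t) + exp(5*t), -t^2*exp(5*t) + 5*t*exp(5*t)]
  [0, 0, exp(5*t)]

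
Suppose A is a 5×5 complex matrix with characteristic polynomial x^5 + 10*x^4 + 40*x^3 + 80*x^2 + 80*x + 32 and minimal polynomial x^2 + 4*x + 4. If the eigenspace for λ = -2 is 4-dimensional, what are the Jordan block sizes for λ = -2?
Block sizes for λ = -2: [2, 1, 1, 1]

Step 1 — from the characteristic polynomial, algebraic multiplicity of λ = -2 is 5. From dim ker(A − (-2)·I) = 4, there are exactly 4 Jordan blocks for λ = -2.
Step 2 — from the minimal polynomial, the factor (x + 2)^2 tells us the largest block for λ = -2 has size 2.
Step 3 — with total size 5, 4 blocks, and largest block 2, the block sizes (in nonincreasing order) are [2, 1, 1, 1].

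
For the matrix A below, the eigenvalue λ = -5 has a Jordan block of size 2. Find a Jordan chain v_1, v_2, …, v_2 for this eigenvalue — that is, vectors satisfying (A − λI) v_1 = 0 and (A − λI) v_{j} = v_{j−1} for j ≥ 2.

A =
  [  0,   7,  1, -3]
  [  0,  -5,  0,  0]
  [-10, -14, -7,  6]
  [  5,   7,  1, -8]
A Jordan chain for λ = -5 of length 2:
v_1 = (5, 0, -10, 5)ᵀ
v_2 = (1, 0, 0, 0)ᵀ

Let N = A − (-5)·I. We want v_2 with N^2 v_2 = 0 but N^1 v_2 ≠ 0; then v_{j-1} := N · v_j for j = 2, …, 2.

Pick v_2 = (1, 0, 0, 0)ᵀ.
Then v_1 = N · v_2 = (5, 0, -10, 5)ᵀ.

Sanity check: (A − (-5)·I) v_1 = (0, 0, 0, 0)ᵀ = 0. ✓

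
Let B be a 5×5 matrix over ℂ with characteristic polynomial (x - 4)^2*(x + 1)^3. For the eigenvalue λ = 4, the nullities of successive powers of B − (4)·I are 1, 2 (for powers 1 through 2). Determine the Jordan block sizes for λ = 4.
Block sizes for λ = 4: [2]

From the dimensions of kernels of powers, the number of Jordan blocks of size at least j is d_j − d_{j−1} where d_j = dim ker(N^j) (with d_0 = 0). Computing the differences gives [1, 1].
The number of blocks of size exactly k is (#blocks of size ≥ k) − (#blocks of size ≥ k + 1), so the partition is: 1 block(s) of size 2.
In nonincreasing order the block sizes are [2].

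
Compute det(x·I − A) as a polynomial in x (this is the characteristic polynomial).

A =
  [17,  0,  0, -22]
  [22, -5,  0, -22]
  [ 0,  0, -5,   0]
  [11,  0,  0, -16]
x^4 + 9*x^3 - 15*x^2 - 325*x - 750

Expanding det(x·I − A) (e.g. by cofactor expansion or by noting that A is similar to its Jordan form J, which has the same characteristic polynomial as A) gives
  χ_A(x) = x^4 + 9*x^3 - 15*x^2 - 325*x - 750
which factors as (x - 6)*(x + 5)^3. The eigenvalues (with algebraic multiplicities) are λ = -5 with multiplicity 3, λ = 6 with multiplicity 1.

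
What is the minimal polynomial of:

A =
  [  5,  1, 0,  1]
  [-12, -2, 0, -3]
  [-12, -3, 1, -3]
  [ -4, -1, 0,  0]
x^2 - 2*x + 1

The characteristic polynomial is χ_A(x) = (x - 1)^4, so the eigenvalues are known. The minimal polynomial is
  m_A(x) = Π_λ (x − λ)^{k_λ}
where k_λ is the size of the *largest* Jordan block for λ (equivalently, the smallest k with (A − λI)^k v = 0 for every generalised eigenvector v of λ).

  λ = 1: largest Jordan block has size 2, contributing (x − 1)^2

So m_A(x) = (x - 1)^2 = x^2 - 2*x + 1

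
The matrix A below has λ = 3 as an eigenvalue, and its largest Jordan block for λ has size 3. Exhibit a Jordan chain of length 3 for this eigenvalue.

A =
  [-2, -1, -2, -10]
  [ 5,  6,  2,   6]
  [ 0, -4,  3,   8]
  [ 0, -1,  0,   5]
A Jordan chain for λ = 3 of length 3:
v_1 = (20, -10, -20, -5)ᵀ
v_2 = (-5, 5, 0, 0)ᵀ
v_3 = (1, 0, 0, 0)ᵀ

Let N = A − (3)·I. We want v_3 with N^3 v_3 = 0 but N^2 v_3 ≠ 0; then v_{j-1} := N · v_j for j = 3, …, 2.

Pick v_3 = (1, 0, 0, 0)ᵀ.
Then v_2 = N · v_3 = (-5, 5, 0, 0)ᵀ.
Then v_1 = N · v_2 = (20, -10, -20, -5)ᵀ.

Sanity check: (A − (3)·I) v_1 = (0, 0, 0, 0)ᵀ = 0. ✓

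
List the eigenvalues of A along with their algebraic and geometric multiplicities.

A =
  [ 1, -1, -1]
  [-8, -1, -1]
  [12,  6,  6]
λ = 0: alg = 1, geom = 1; λ = 3: alg = 2, geom = 1

Step 1 — factor the characteristic polynomial to read off the algebraic multiplicities:
  χ_A(x) = x*(x - 3)^2

Step 2 — compute geometric multiplicities via the rank-nullity identity g(λ) = n − rank(A − λI):
  rank(A − (0)·I) = 2, so dim ker(A − (0)·I) = n − 2 = 1
  rank(A − (3)·I) = 2, so dim ker(A − (3)·I) = n − 2 = 1

Summary:
  λ = 0: algebraic multiplicity = 1, geometric multiplicity = 1
  λ = 3: algebraic multiplicity = 2, geometric multiplicity = 1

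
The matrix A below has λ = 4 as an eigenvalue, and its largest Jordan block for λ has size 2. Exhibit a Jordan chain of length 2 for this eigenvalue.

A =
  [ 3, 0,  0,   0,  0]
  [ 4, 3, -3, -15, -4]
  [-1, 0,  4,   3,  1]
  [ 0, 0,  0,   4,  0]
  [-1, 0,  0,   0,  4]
A Jordan chain for λ = 4 of length 2:
v_1 = (0, 9, -3, 0, 0)ᵀ
v_2 = (0, 6, 0, -1, 0)ᵀ

Let N = A − (4)·I. We want v_2 with N^2 v_2 = 0 but N^1 v_2 ≠ 0; then v_{j-1} := N · v_j for j = 2, …, 2.

Pick v_2 = (0, 6, 0, -1, 0)ᵀ.
Then v_1 = N · v_2 = (0, 9, -3, 0, 0)ᵀ.

Sanity check: (A − (4)·I) v_1 = (0, 0, 0, 0, 0)ᵀ = 0. ✓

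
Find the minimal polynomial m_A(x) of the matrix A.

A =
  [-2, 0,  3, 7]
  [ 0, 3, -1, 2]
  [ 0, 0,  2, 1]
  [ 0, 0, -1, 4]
x^4 - 7*x^3 + 9*x^2 + 27*x - 54

The characteristic polynomial is χ_A(x) = (x - 3)^3*(x + 2), so the eigenvalues are known. The minimal polynomial is
  m_A(x) = Π_λ (x − λ)^{k_λ}
where k_λ is the size of the *largest* Jordan block for λ (equivalently, the smallest k with (A − λI)^k v = 0 for every generalised eigenvector v of λ).

  λ = -2: largest Jordan block has size 1, contributing (x + 2)
  λ = 3: largest Jordan block has size 3, contributing (x − 3)^3

So m_A(x) = (x - 3)^3*(x + 2) = x^4 - 7*x^3 + 9*x^2 + 27*x - 54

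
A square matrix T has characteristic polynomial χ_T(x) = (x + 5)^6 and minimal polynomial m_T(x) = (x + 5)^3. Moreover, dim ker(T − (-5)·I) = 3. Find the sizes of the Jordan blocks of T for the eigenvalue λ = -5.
Block sizes for λ = -5: [3, 2, 1]

Step 1 — from the characteristic polynomial, algebraic multiplicity of λ = -5 is 6. From dim ker(T − (-5)·I) = 3, there are exactly 3 Jordan blocks for λ = -5.
Step 2 — from the minimal polynomial, the factor (x + 5)^3 tells us the largest block for λ = -5 has size 3.
Step 3 — with total size 6, 3 blocks, and largest block 3, the block sizes (in nonincreasing order) are [3, 2, 1].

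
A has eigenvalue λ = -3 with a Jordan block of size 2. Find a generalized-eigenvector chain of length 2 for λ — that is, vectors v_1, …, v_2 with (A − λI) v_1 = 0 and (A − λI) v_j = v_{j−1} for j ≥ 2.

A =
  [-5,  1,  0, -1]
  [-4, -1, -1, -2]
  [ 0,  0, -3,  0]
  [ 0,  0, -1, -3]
A Jordan chain for λ = -3 of length 2:
v_1 = (-2, -4, 0, 0)ᵀ
v_2 = (1, 0, 0, 0)ᵀ

Let N = A − (-3)·I. We want v_2 with N^2 v_2 = 0 but N^1 v_2 ≠ 0; then v_{j-1} := N · v_j for j = 2, …, 2.

Pick v_2 = (1, 0, 0, 0)ᵀ.
Then v_1 = N · v_2 = (-2, -4, 0, 0)ᵀ.

Sanity check: (A − (-3)·I) v_1 = (0, 0, 0, 0)ᵀ = 0. ✓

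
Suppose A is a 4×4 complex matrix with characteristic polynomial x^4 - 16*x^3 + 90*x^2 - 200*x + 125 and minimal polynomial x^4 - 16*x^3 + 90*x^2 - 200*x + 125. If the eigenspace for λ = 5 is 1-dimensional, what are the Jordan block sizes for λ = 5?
Block sizes for λ = 5: [3]

Step 1 — from the characteristic polynomial, algebraic multiplicity of λ = 5 is 3. From dim ker(A − (5)·I) = 1, there are exactly 1 Jordan blocks for λ = 5.
Step 2 — from the minimal polynomial, the factor (x − 5)^3 tells us the largest block for λ = 5 has size 3.
Step 3 — with total size 3, 1 blocks, and largest block 3, the block sizes (in nonincreasing order) are [3].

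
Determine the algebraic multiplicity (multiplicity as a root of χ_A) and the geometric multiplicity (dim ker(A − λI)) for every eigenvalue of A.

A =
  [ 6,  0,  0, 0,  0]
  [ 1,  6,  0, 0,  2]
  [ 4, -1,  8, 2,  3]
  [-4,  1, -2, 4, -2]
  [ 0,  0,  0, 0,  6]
λ = 6: alg = 5, geom = 2

Step 1 — factor the characteristic polynomial to read off the algebraic multiplicities:
  χ_A(x) = (x - 6)^5

Step 2 — compute geometric multiplicities via the rank-nullity identity g(λ) = n − rank(A − λI):
  rank(A − (6)·I) = 3, so dim ker(A − (6)·I) = n − 3 = 2

Summary:
  λ = 6: algebraic multiplicity = 5, geometric multiplicity = 2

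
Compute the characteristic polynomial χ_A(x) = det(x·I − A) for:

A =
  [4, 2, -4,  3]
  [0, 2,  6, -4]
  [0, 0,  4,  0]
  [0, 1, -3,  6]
x^4 - 16*x^3 + 96*x^2 - 256*x + 256

Expanding det(x·I − A) (e.g. by cofactor expansion or by noting that A is similar to its Jordan form J, which has the same characteristic polynomial as A) gives
  χ_A(x) = x^4 - 16*x^3 + 96*x^2 - 256*x + 256
which factors as (x - 4)^4. The eigenvalues (with algebraic multiplicities) are λ = 4 with multiplicity 4.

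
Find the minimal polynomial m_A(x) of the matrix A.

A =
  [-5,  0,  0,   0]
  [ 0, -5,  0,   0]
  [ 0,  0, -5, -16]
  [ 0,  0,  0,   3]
x^2 + 2*x - 15

The characteristic polynomial is χ_A(x) = (x - 3)*(x + 5)^3, so the eigenvalues are known. The minimal polynomial is
  m_A(x) = Π_λ (x − λ)^{k_λ}
where k_λ is the size of the *largest* Jordan block for λ (equivalently, the smallest k with (A − λI)^k v = 0 for every generalised eigenvector v of λ).

  λ = -5: largest Jordan block has size 1, contributing (x + 5)
  λ = 3: largest Jordan block has size 1, contributing (x − 3)

So m_A(x) = (x - 3)*(x + 5) = x^2 + 2*x - 15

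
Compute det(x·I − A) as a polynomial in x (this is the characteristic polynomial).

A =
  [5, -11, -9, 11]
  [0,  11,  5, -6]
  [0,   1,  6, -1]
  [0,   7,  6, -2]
x^4 - 20*x^3 + 150*x^2 - 500*x + 625

Expanding det(x·I − A) (e.g. by cofactor expansion or by noting that A is similar to its Jordan form J, which has the same characteristic polynomial as A) gives
  χ_A(x) = x^4 - 20*x^3 + 150*x^2 - 500*x + 625
which factors as (x - 5)^4. The eigenvalues (with algebraic multiplicities) are λ = 5 with multiplicity 4.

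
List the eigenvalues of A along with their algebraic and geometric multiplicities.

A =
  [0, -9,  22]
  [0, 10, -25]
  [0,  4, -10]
λ = 0: alg = 3, geom = 1

Step 1 — factor the characteristic polynomial to read off the algebraic multiplicities:
  χ_A(x) = x^3

Step 2 — compute geometric multiplicities via the rank-nullity identity g(λ) = n − rank(A − λI):
  rank(A − (0)·I) = 2, so dim ker(A − (0)·I) = n − 2 = 1

Summary:
  λ = 0: algebraic multiplicity = 3, geometric multiplicity = 1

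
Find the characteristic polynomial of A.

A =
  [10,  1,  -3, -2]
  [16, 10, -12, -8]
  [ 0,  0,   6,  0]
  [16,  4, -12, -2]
x^4 - 24*x^3 + 216*x^2 - 864*x + 1296

Expanding det(x·I − A) (e.g. by cofactor expansion or by noting that A is similar to its Jordan form J, which has the same characteristic polynomial as A) gives
  χ_A(x) = x^4 - 24*x^3 + 216*x^2 - 864*x + 1296
which factors as (x - 6)^4. The eigenvalues (with algebraic multiplicities) are λ = 6 with multiplicity 4.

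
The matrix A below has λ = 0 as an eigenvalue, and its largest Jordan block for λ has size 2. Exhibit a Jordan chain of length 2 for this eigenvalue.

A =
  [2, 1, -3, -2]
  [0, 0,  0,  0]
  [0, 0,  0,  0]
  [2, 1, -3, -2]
A Jordan chain for λ = 0 of length 2:
v_1 = (2, 0, 0, 2)ᵀ
v_2 = (1, 0, 0, 0)ᵀ

Let N = A − (0)·I. We want v_2 with N^2 v_2 = 0 but N^1 v_2 ≠ 0; then v_{j-1} := N · v_j for j = 2, …, 2.

Pick v_2 = (1, 0, 0, 0)ᵀ.
Then v_1 = N · v_2 = (2, 0, 0, 2)ᵀ.

Sanity check: (A − (0)·I) v_1 = (0, 0, 0, 0)ᵀ = 0. ✓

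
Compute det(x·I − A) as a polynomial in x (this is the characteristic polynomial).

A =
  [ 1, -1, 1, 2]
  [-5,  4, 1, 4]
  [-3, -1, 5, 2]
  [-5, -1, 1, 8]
x^4 - 18*x^3 + 120*x^2 - 352*x + 384

Expanding det(x·I − A) (e.g. by cofactor expansion or by noting that A is similar to its Jordan form J, which has the same characteristic polynomial as A) gives
  χ_A(x) = x^4 - 18*x^3 + 120*x^2 - 352*x + 384
which factors as (x - 6)*(x - 4)^3. The eigenvalues (with algebraic multiplicities) are λ = 4 with multiplicity 3, λ = 6 with multiplicity 1.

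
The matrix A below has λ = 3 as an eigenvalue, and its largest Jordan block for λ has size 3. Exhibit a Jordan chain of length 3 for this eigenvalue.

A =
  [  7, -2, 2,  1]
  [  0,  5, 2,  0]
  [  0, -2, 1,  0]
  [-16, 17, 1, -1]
A Jordan chain for λ = 3 of length 3:
v_1 = (1, 0, 0, -4)ᵀ
v_2 = (-2, 2, -2, 17)ᵀ
v_3 = (0, 1, 0, 0)ᵀ

Let N = A − (3)·I. We want v_3 with N^3 v_3 = 0 but N^2 v_3 ≠ 0; then v_{j-1} := N · v_j for j = 3, …, 2.

Pick v_3 = (0, 1, 0, 0)ᵀ.
Then v_2 = N · v_3 = (-2, 2, -2, 17)ᵀ.
Then v_1 = N · v_2 = (1, 0, 0, -4)ᵀ.

Sanity check: (A − (3)·I) v_1 = (0, 0, 0, 0)ᵀ = 0. ✓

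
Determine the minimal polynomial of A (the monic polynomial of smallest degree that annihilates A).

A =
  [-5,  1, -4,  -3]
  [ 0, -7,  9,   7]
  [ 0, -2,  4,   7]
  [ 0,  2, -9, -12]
x^2 + 10*x + 25

The characteristic polynomial is χ_A(x) = (x + 5)^4, so the eigenvalues are known. The minimal polynomial is
  m_A(x) = Π_λ (x − λ)^{k_λ}
where k_λ is the size of the *largest* Jordan block for λ (equivalently, the smallest k with (A − λI)^k v = 0 for every generalised eigenvector v of λ).

  λ = -5: largest Jordan block has size 2, contributing (x + 5)^2

So m_A(x) = (x + 5)^2 = x^2 + 10*x + 25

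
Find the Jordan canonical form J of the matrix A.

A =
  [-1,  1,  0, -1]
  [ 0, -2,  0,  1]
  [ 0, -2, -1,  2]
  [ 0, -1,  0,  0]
J_2(-1) ⊕ J_1(-1) ⊕ J_1(-1)

The characteristic polynomial is
  det(x·I − A) = x^4 + 4*x^3 + 6*x^2 + 4*x + 1 = (x + 1)^4

Eigenvalues and multiplicities (the geometric multiplicity of λ is n − rank(A − λI), which equals the number of Jordan blocks for λ):
  λ = -1: algebraic multiplicity = 4, geometric multiplicity = 3

Determining the block sizes for each eigenvalue:
  λ = -1: 3 blocks summing to 4 forces exactly one block of size 2 and the rest size 1 → block sizes [2, 1, 1]

Assembling the blocks gives a Jordan form
J =
  [-1,  1,  0,  0]
  [ 0, -1,  0,  0]
  [ 0,  0, -1,  0]
  [ 0,  0,  0, -1]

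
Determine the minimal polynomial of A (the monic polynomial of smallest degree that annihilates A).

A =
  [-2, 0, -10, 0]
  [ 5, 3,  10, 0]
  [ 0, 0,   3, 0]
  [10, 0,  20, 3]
x^2 - x - 6

The characteristic polynomial is χ_A(x) = (x - 3)^3*(x + 2), so the eigenvalues are known. The minimal polynomial is
  m_A(x) = Π_λ (x − λ)^{k_λ}
where k_λ is the size of the *largest* Jordan block for λ (equivalently, the smallest k with (A − λI)^k v = 0 for every generalised eigenvector v of λ).

  λ = -2: largest Jordan block has size 1, contributing (x + 2)
  λ = 3: largest Jordan block has size 1, contributing (x − 3)

So m_A(x) = (x - 3)*(x + 2) = x^2 - x - 6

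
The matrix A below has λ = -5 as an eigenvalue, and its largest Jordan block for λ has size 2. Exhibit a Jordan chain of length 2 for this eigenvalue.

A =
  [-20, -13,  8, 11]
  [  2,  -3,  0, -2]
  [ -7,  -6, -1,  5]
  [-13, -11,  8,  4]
A Jordan chain for λ = -5 of length 2:
v_1 = (-15, 2, -7, -13)ᵀ
v_2 = (1, 0, 0, 0)ᵀ

Let N = A − (-5)·I. We want v_2 with N^2 v_2 = 0 but N^1 v_2 ≠ 0; then v_{j-1} := N · v_j for j = 2, …, 2.

Pick v_2 = (1, 0, 0, 0)ᵀ.
Then v_1 = N · v_2 = (-15, 2, -7, -13)ᵀ.

Sanity check: (A − (-5)·I) v_1 = (0, 0, 0, 0)ᵀ = 0. ✓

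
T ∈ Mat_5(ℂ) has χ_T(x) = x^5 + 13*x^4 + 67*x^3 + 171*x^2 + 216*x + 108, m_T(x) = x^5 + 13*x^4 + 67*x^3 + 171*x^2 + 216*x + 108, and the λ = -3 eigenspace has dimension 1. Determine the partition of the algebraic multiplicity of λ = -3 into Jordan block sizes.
Block sizes for λ = -3: [3]

Step 1 — from the characteristic polynomial, algebraic multiplicity of λ = -3 is 3. From dim ker(T − (-3)·I) = 1, there are exactly 1 Jordan blocks for λ = -3.
Step 2 — from the minimal polynomial, the factor (x + 3)^3 tells us the largest block for λ = -3 has size 3.
Step 3 — with total size 3, 1 blocks, and largest block 3, the block sizes (in nonincreasing order) are [3].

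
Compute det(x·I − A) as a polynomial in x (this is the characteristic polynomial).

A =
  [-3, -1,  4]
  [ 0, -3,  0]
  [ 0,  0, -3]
x^3 + 9*x^2 + 27*x + 27

Expanding det(x·I − A) (e.g. by cofactor expansion or by noting that A is similar to its Jordan form J, which has the same characteristic polynomial as A) gives
  χ_A(x) = x^3 + 9*x^2 + 27*x + 27
which factors as (x + 3)^3. The eigenvalues (with algebraic multiplicities) are λ = -3 with multiplicity 3.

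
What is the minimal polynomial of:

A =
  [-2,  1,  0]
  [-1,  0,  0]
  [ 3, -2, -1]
x^3 + 3*x^2 + 3*x + 1

The characteristic polynomial is χ_A(x) = (x + 1)^3, so the eigenvalues are known. The minimal polynomial is
  m_A(x) = Π_λ (x − λ)^{k_λ}
where k_λ is the size of the *largest* Jordan block for λ (equivalently, the smallest k with (A − λI)^k v = 0 for every generalised eigenvector v of λ).

  λ = -1: largest Jordan block has size 3, contributing (x + 1)^3

So m_A(x) = (x + 1)^3 = x^3 + 3*x^2 + 3*x + 1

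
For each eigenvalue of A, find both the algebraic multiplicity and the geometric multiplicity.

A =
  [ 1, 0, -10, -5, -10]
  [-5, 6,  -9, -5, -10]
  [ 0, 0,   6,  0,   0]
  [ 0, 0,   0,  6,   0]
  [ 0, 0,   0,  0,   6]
λ = 1: alg = 1, geom = 1; λ = 6: alg = 4, geom = 3

Step 1 — factor the characteristic polynomial to read off the algebraic multiplicities:
  χ_A(x) = (x - 6)^4*(x - 1)

Step 2 — compute geometric multiplicities via the rank-nullity identity g(λ) = n − rank(A − λI):
  rank(A − (1)·I) = 4, so dim ker(A − (1)·I) = n − 4 = 1
  rank(A − (6)·I) = 2, so dim ker(A − (6)·I) = n − 2 = 3

Summary:
  λ = 1: algebraic multiplicity = 1, geometric multiplicity = 1
  λ = 6: algebraic multiplicity = 4, geometric multiplicity = 3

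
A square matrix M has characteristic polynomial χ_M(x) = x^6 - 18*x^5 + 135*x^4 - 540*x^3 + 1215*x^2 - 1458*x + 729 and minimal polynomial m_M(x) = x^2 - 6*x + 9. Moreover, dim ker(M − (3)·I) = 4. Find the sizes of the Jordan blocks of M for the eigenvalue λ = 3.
Block sizes for λ = 3: [2, 2, 1, 1]

Step 1 — from the characteristic polynomial, algebraic multiplicity of λ = 3 is 6. From dim ker(M − (3)·I) = 4, there are exactly 4 Jordan blocks for λ = 3.
Step 2 — from the minimal polynomial, the factor (x − 3)^2 tells us the largest block for λ = 3 has size 2.
Step 3 — with total size 6, 4 blocks, and largest block 2, the block sizes (in nonincreasing order) are [2, 2, 1, 1].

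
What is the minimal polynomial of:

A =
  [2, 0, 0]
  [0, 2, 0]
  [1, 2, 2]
x^2 - 4*x + 4

The characteristic polynomial is χ_A(x) = (x - 2)^3, so the eigenvalues are known. The minimal polynomial is
  m_A(x) = Π_λ (x − λ)^{k_λ}
where k_λ is the size of the *largest* Jordan block for λ (equivalently, the smallest k with (A − λI)^k v = 0 for every generalised eigenvector v of λ).

  λ = 2: largest Jordan block has size 2, contributing (x − 2)^2

So m_A(x) = (x - 2)^2 = x^2 - 4*x + 4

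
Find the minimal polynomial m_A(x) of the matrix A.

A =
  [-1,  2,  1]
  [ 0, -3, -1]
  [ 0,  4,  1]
x^2 + 2*x + 1

The characteristic polynomial is χ_A(x) = (x + 1)^3, so the eigenvalues are known. The minimal polynomial is
  m_A(x) = Π_λ (x − λ)^{k_λ}
where k_λ is the size of the *largest* Jordan block for λ (equivalently, the smallest k with (A − λI)^k v = 0 for every generalised eigenvector v of λ).

  λ = -1: largest Jordan block has size 2, contributing (x + 1)^2

So m_A(x) = (x + 1)^2 = x^2 + 2*x + 1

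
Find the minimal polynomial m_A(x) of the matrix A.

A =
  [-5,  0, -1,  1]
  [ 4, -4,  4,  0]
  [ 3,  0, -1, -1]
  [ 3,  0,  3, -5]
x^3 + 11*x^2 + 38*x + 40

The characteristic polynomial is χ_A(x) = (x + 2)*(x + 4)^2*(x + 5), so the eigenvalues are known. The minimal polynomial is
  m_A(x) = Π_λ (x − λ)^{k_λ}
where k_λ is the size of the *largest* Jordan block for λ (equivalently, the smallest k with (A − λI)^k v = 0 for every generalised eigenvector v of λ).

  λ = -5: largest Jordan block has size 1, contributing (x + 5)
  λ = -4: largest Jordan block has size 1, contributing (x + 4)
  λ = -2: largest Jordan block has size 1, contributing (x + 2)

So m_A(x) = (x + 2)*(x + 4)*(x + 5) = x^3 + 11*x^2 + 38*x + 40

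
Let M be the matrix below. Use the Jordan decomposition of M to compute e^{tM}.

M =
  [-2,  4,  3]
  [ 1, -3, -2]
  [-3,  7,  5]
e^{tM} =
  [-t^2/2 - 2*t + 1, t^2/2 + 4*t, t^2/2 + 3*t]
  [t^2/2 + t, -t^2/2 - 3*t + 1, -t^2/2 - 2*t]
  [-t^2 - 3*t, t^2 + 7*t, t^2 + 5*t + 1]

Strategy: write M = P · J · P⁻¹ where J is a Jordan canonical form, so e^{tM} = P · e^{tJ} · P⁻¹, and e^{tJ} can be computed block-by-block.

M has Jordan form
J =
  [0, 1, 0]
  [0, 0, 1]
  [0, 0, 0]
(up to reordering of blocks).

Per-block formulas:
  For a 3×3 Jordan block J_3(0): exp(t · J_3(0)) = e^(0t)·(I + t·N + (t^2/2)·N^2), where N is the 3×3 nilpotent shift.

After assembling e^{tJ} and conjugating by P, we get:

e^{tM} =
  [-t^2/2 - 2*t + 1, t^2/2 + 4*t, t^2/2 + 3*t]
  [t^2/2 + t, -t^2/2 - 3*t + 1, -t^2/2 - 2*t]
  [-t^2 - 3*t, t^2 + 7*t, t^2 + 5*t + 1]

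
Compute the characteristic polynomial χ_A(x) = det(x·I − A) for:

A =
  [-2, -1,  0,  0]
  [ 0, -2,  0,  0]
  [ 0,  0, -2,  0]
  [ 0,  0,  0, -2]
x^4 + 8*x^3 + 24*x^2 + 32*x + 16

Expanding det(x·I − A) (e.g. by cofactor expansion or by noting that A is similar to its Jordan form J, which has the same characteristic polynomial as A) gives
  χ_A(x) = x^4 + 8*x^3 + 24*x^2 + 32*x + 16
which factors as (x + 2)^4. The eigenvalues (with algebraic multiplicities) are λ = -2 with multiplicity 4.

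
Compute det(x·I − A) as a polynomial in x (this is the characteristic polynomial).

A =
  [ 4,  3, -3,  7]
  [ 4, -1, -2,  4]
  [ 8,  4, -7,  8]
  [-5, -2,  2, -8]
x^4 + 12*x^3 + 54*x^2 + 108*x + 81

Expanding det(x·I − A) (e.g. by cofactor expansion or by noting that A is similar to its Jordan form J, which has the same characteristic polynomial as A) gives
  χ_A(x) = x^4 + 12*x^3 + 54*x^2 + 108*x + 81
which factors as (x + 3)^4. The eigenvalues (with algebraic multiplicities) are λ = -3 with multiplicity 4.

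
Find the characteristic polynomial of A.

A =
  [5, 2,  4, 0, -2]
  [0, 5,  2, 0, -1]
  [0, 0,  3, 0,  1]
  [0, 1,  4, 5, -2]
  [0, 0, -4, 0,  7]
x^5 - 25*x^4 + 250*x^3 - 1250*x^2 + 3125*x - 3125

Expanding det(x·I − A) (e.g. by cofactor expansion or by noting that A is similar to its Jordan form J, which has the same characteristic polynomial as A) gives
  χ_A(x) = x^5 - 25*x^4 + 250*x^3 - 1250*x^2 + 3125*x - 3125
which factors as (x - 5)^5. The eigenvalues (with algebraic multiplicities) are λ = 5 with multiplicity 5.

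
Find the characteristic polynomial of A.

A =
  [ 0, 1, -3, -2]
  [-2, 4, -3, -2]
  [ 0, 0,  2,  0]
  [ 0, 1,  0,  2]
x^4 - 8*x^3 + 24*x^2 - 32*x + 16

Expanding det(x·I − A) (e.g. by cofactor expansion or by noting that A is similar to its Jordan form J, which has the same characteristic polynomial as A) gives
  χ_A(x) = x^4 - 8*x^3 + 24*x^2 - 32*x + 16
which factors as (x - 2)^4. The eigenvalues (with algebraic multiplicities) are λ = 2 with multiplicity 4.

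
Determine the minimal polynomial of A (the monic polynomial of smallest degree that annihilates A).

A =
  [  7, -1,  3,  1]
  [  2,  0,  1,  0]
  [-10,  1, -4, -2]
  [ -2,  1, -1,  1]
x^3 - 3*x^2 + 3*x - 1

The characteristic polynomial is χ_A(x) = (x - 1)^4, so the eigenvalues are known. The minimal polynomial is
  m_A(x) = Π_λ (x − λ)^{k_λ}
where k_λ is the size of the *largest* Jordan block for λ (equivalently, the smallest k with (A − λI)^k v = 0 for every generalised eigenvector v of λ).

  λ = 1: largest Jordan block has size 3, contributing (x − 1)^3

So m_A(x) = (x - 1)^3 = x^3 - 3*x^2 + 3*x - 1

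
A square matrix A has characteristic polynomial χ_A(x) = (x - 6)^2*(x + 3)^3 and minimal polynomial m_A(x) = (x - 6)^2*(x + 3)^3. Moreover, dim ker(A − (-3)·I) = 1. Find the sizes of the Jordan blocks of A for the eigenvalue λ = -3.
Block sizes for λ = -3: [3]

Step 1 — from the characteristic polynomial, algebraic multiplicity of λ = -3 is 3. From dim ker(A − (-3)·I) = 1, there are exactly 1 Jordan blocks for λ = -3.
Step 2 — from the minimal polynomial, the factor (x + 3)^3 tells us the largest block for λ = -3 has size 3.
Step 3 — with total size 3, 1 blocks, and largest block 3, the block sizes (in nonincreasing order) are [3].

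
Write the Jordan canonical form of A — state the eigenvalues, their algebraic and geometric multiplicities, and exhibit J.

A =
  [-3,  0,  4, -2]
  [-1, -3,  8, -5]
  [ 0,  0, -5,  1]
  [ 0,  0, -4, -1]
J_2(-3) ⊕ J_2(-3)

The characteristic polynomial is
  det(x·I − A) = x^4 + 12*x^3 + 54*x^2 + 108*x + 81 = (x + 3)^4

Eigenvalues and multiplicities (the geometric multiplicity of λ is n − rank(A − λI), which equals the number of Jordan blocks for λ):
  λ = -3: algebraic multiplicity = 4, geometric multiplicity = 2

Determining the block sizes for each eigenvalue:
  λ = -3: with am = 4 and gm = 2, the partition is not yet determined (e.g. several partitions of 4 into 2 parts exist). Let N = A − (-3)·I. Computing rank(N^1) = 2, rank(N^2) = 0; the number of blocks of size ≥ j is rank(N^{j−1}) − rank(N^j), giving [2, 2]. So we have 2 block(s) of size 2 → block sizes [2, 2]

Assembling the blocks gives a Jordan form
J =
  [-3,  1,  0,  0]
  [ 0, -3,  0,  0]
  [ 0,  0, -3,  1]
  [ 0,  0,  0, -3]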